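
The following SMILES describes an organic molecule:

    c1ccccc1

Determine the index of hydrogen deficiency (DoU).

4

Molecular formula: C6H6.
DoU = (2C + 2 + N − H − X) / 2, where X is the halogen count and O/S are ignored.
    = (2·6 + 2 + 0 − 6 − 0) / 2 = 8 / 2 = 4.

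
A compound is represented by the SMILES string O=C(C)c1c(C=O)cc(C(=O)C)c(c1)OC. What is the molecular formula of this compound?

C12H12O4

Walk through each heavy atom and fill implicit hydrogens from standard valence (C 4, N 3, O 2, S 2, halogen 1); for lowercase aromatic atoms, an aromatic c carries 1 H when it has two neighbours and 0 H with three, and aromatic n carries 0 H:
  atom 1: O, bond orders sum to 2 (valence 2) → 0 H
  atom 2: C, bond orders sum to 4 (valence 4) → 0 H
  atom 3: C, bond orders sum to 1 (valence 4) → 3 H
  atom 4: aromatic c, 3 neighbours → 0 H
  atom 5: aromatic c, 3 neighbours → 0 H
  atom 6: C, bond orders sum to 3 (valence 4) → 1 H
  atom 7: O, bond orders sum to 2 (valence 2) → 0 H
  atom 8: aromatic c, 2 neighbours → 1 H
  atom 9: aromatic c, 3 neighbours → 0 H
  atom 10: C, bond orders sum to 4 (valence 4) → 0 H
  atom 11: O, bond orders sum to 2 (valence 2) → 0 H
  atom 12: C, bond orders sum to 1 (valence 4) → 3 H
  atom 13: aromatic c, 3 neighbours → 0 H
  atom 14: aromatic c, 2 neighbours → 1 H
  atom 15: O, bond orders sum to 2 (valence 2) → 0 H
  atom 16: C, bond orders sum to 1 (valence 4) → 3 H
Totals → C:12, H:12, O:4.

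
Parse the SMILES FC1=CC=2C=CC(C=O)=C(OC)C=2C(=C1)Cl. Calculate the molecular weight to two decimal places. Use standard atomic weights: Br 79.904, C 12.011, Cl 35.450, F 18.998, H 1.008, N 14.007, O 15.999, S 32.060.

First, the molecular formula is C12H8ClFO2 (counting implicit H from valence).
  C: 12 × 12.011 = 144.132
  Cl: 1 × 35.450 = 35.450
  F: 1 × 18.998 = 18.998
  H: 8 × 1.008 = 8.064
  O: 2 × 15.999 = 31.998
Sum: 12×12.011 + 1×35.450 + 1×18.998 + 8×1.008 + 2×15.999 = 238.642 → 238.64 g/mol.

238.64 g/mol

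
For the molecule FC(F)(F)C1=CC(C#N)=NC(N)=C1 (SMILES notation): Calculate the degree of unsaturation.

6

Degree of unsaturation = (number of rings) + (number of π bonds).
Ring closures in the SMILES: 1.
π bonds: 3 double bonds (each 1 DoU), 1 triple bond (each 2 DoU) → 5 DoU from unsaturation.
Total DoU = 1 + 5 = 6.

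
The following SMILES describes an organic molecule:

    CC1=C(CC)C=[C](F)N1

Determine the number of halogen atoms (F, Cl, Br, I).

1

Halogen atoms appear at heavy-atom position 8 (1×F).
Halogen count: 1.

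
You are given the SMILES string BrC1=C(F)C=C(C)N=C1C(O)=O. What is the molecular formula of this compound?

Walk through each heavy atom and fill implicit hydrogens from standard valence (C 4, N 3, O 2, S 2, halogen 1):
  atom 1: Br (halogen, monovalent) → 0 H
  atom 2: C, bond orders sum to 4 (valence 4) → 0 H
  atom 3: C, bond orders sum to 4 (valence 4) → 0 H
  atom 4: F (halogen, monovalent) → 0 H
  atom 5: C, bond orders sum to 3 (valence 4) → 1 H
  atom 6: C, bond orders sum to 4 (valence 4) → 0 H
  atom 7: C, bond orders sum to 1 (valence 4) → 3 H
  atom 8: N, bond orders sum to 3 (valence 3) → 0 H
  atom 9: C, bond orders sum to 4 (valence 4) → 0 H
  atom 10: C, bond orders sum to 4 (valence 4) → 0 H
  atom 11: O, bond orders sum to 1 (valence 2) → 1 H
  atom 12: O, bond orders sum to 2 (valence 2) → 0 H
Totals → C:7, H:5, Br:1, F:1, N:1, O:2.

C7H5BrFNO2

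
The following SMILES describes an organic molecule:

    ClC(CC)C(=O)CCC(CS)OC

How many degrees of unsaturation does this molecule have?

1

Molecular formula: C9H17ClO2S.
DoU = (2C + 2 + N − H − X) / 2, where X is the halogen count and O/S are ignored.
    = (2·9 + 2 + 0 − 17 − 1) / 2 = 2 / 2 = 1.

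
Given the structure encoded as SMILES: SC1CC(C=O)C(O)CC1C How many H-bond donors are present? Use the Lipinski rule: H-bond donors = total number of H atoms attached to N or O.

Donors: find every N or O and count the H atoms it carries.
  atom 6 (O): bond orders sum to 2 → 0 H
  atom 8 (O): bond orders sum to 1 → 1 H
Lipinski HBD = 1.

1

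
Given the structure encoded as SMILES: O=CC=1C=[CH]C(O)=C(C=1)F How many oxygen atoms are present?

Scan the SMILES for O atoms (remember two-letter symbols like Cl and Br are single atoms).
Oxygen count: 2.

2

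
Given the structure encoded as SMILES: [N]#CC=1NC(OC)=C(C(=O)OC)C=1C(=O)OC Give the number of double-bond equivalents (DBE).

Molecular formula: C10H10N2O5.
DoU = (2C + 2 + N − H − X) / 2, where X is the halogen count and O/S are ignored.
    = (2·10 + 2 + 2 − 10 − 0) / 2 = 14 / 2 = 7.

7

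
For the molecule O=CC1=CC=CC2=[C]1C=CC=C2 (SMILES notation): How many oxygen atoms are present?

1

Scan the SMILES for O atoms (remember two-letter symbols like Cl and Br are single atoms).
Oxygen count: 1.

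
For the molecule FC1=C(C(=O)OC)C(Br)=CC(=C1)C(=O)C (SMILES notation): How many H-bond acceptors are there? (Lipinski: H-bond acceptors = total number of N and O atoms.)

N atoms: 0; O atoms: 3.
Lipinski HBA = 0 + 3 = 3.

3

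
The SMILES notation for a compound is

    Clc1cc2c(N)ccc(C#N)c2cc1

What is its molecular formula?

C11H7ClN2

Walk through each heavy atom and fill implicit hydrogens from standard valence (C 4, N 3, O 2, S 2, halogen 1); for lowercase aromatic atoms, an aromatic c carries 1 H when it has two neighbours and 0 H with three, and aromatic n carries 0 H:
  atom 1: Cl (halogen, monovalent) → 0 H
  atom 2: aromatic c, 3 neighbours → 0 H
  atom 3: aromatic c, 2 neighbours → 1 H
  atom 4: aromatic c, 3 neighbours → 0 H
  atom 5: aromatic c, 3 neighbours → 0 H
  atom 6: N, bond orders sum to 1 (valence 3) → 2 H
  atom 7: aromatic c, 2 neighbours → 1 H
  atom 8: aromatic c, 2 neighbours → 1 H
  atom 9: aromatic c, 3 neighbours → 0 H
  atom 10: C, bond orders sum to 4 (valence 4) → 0 H
  atom 11: N, bond orders sum to 3 (valence 3) → 0 H
  atom 12: aromatic c, 3 neighbours → 0 H
  atom 13: aromatic c, 2 neighbours → 1 H
  atom 14: aromatic c, 2 neighbours → 1 H
Totals → C:11, H:7, Cl:1, N:2.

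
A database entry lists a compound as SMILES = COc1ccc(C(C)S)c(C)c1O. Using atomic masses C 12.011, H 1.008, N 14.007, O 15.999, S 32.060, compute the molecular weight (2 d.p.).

First, the molecular formula is C10H14O2S (counting implicit H from valence).
  C: 10 × 12.011 = 120.110
  H: 14 × 1.008 = 14.112
  O: 2 × 15.999 = 31.998
  S: 1 × 32.060 = 32.060
Sum: 10×12.011 + 14×1.008 + 2×15.999 + 1×32.060 = 198.280 → 198.28 g/mol.

198.28 g/mol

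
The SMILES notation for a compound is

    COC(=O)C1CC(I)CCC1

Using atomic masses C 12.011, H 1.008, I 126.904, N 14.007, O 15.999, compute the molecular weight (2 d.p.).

268.09 g/mol

First, the molecular formula is C8H13IO2 (counting implicit H from valence).
  C: 8 × 12.011 = 96.088
  H: 13 × 1.008 = 13.104
  I: 1 × 126.904 = 126.904
  O: 2 × 15.999 = 31.998
Sum: 8×12.011 + 13×1.008 + 1×126.904 + 2×15.999 = 268.094 → 268.09 g/mol.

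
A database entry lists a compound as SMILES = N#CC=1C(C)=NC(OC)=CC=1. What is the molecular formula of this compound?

Walk through each heavy atom and fill implicit hydrogens from standard valence (C 4, N 3, O 2, S 2, halogen 1):
  atom 1: N, bond orders sum to 3 (valence 3) → 0 H
  atom 2: C, bond orders sum to 4 (valence 4) → 0 H
  atom 3: C, bond orders sum to 4 (valence 4) → 0 H
  atom 4: C, bond orders sum to 4 (valence 4) → 0 H
  atom 5: C, bond orders sum to 1 (valence 4) → 3 H
  atom 6: N, bond orders sum to 3 (valence 3) → 0 H
  atom 7: C, bond orders sum to 4 (valence 4) → 0 H
  atom 8: O, bond orders sum to 2 (valence 2) → 0 H
  atom 9: C, bond orders sum to 1 (valence 4) → 3 H
  atom 10: C, bond orders sum to 3 (valence 4) → 1 H
  atom 11: C, bond orders sum to 3 (valence 4) → 1 H
Totals → C:8, H:8, N:2, O:1.
In Hill order: C8H8N2O.

C8H8N2O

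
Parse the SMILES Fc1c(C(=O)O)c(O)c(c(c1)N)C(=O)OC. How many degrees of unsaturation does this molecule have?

6

Molecular formula: C9H8FNO5.
DoU = (2C + 2 + N − H − X) / 2, where X is the halogen count and O/S are ignored.
    = (2·9 + 2 + 1 − 8 − 1) / 2 = 12 / 2 = 6.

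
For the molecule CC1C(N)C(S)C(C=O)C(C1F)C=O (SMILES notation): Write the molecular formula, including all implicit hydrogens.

Walk through each heavy atom and fill implicit hydrogens from standard valence (C 4, N 3, O 2, S 2, halogen 1):
  atom 1: C, bond orders sum to 1 (valence 4) → 3 H
  atom 2: C, bond orders sum to 3 (valence 4) → 1 H
  atom 3: C, bond orders sum to 3 (valence 4) → 1 H
  atom 4: N, bond orders sum to 1 (valence 3) → 2 H
  atom 5: C, bond orders sum to 3 (valence 4) → 1 H
  atom 6: S, bond orders sum to 1 (valence 2) → 1 H
  atom 7: C, bond orders sum to 3 (valence 4) → 1 H
  atom 8: C, bond orders sum to 3 (valence 4) → 1 H
  atom 9: O, bond orders sum to 2 (valence 2) → 0 H
  atom 10: C, bond orders sum to 3 (valence 4) → 1 H
  atom 11: C, bond orders sum to 3 (valence 4) → 1 H
  atom 12: F (halogen, monovalent) → 0 H
  atom 13: C, bond orders sum to 3 (valence 4) → 1 H
  atom 14: O, bond orders sum to 2 (valence 2) → 0 H
Totals → C:9, H:14, F:1, N:1, O:2, S:1.

C9H14FNO2S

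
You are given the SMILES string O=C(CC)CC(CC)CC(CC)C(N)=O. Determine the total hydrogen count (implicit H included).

Walk through each heavy atom and fill implicit hydrogens from standard valence (C 4, N 3, O 2, S 2, halogen 1):
  atom 1: O, bond orders sum to 2 (valence 2) → 0 H
  atom 2: C, bond orders sum to 4 (valence 4) → 0 H
  atom 3: C, bond orders sum to 2 (valence 4) → 2 H
  atom 4: C, bond orders sum to 1 (valence 4) → 3 H
  atom 5: C, bond orders sum to 2 (valence 4) → 2 H
  atom 6: C, bond orders sum to 3 (valence 4) → 1 H
  atom 7: C, bond orders sum to 2 (valence 4) → 2 H
  atom 8: C, bond orders sum to 1 (valence 4) → 3 H
  atom 9: C, bond orders sum to 2 (valence 4) → 2 H
  atom 10: C, bond orders sum to 3 (valence 4) → 1 H
  atom 11: C, bond orders sum to 2 (valence 4) → 2 H
  atom 12: C, bond orders sum to 1 (valence 4) → 3 H
  atom 13: C, bond orders sum to 4 (valence 4) → 0 H
  atom 14: N, bond orders sum to 1 (valence 3) → 2 H
  atom 15: O, bond orders sum to 2 (valence 2) → 0 H
Total hydrogens: 23.

23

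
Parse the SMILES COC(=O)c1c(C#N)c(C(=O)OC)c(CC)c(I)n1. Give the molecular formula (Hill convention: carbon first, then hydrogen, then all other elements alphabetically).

Walk through each heavy atom and fill implicit hydrogens from standard valence (C 4, N 3, O 2, S 2, halogen 1); for lowercase aromatic atoms, an aromatic c carries 1 H when it has two neighbours and 0 H with three, and aromatic n carries 0 H:
  atom 1: C, bond orders sum to 1 (valence 4) → 3 H
  atom 2: O, bond orders sum to 2 (valence 2) → 0 H
  atom 3: C, bond orders sum to 4 (valence 4) → 0 H
  atom 4: O, bond orders sum to 2 (valence 2) → 0 H
  atom 5: aromatic c, 3 neighbours → 0 H
  atom 6: aromatic c, 3 neighbours → 0 H
  atom 7: C, bond orders sum to 4 (valence 4) → 0 H
  atom 8: N, bond orders sum to 3 (valence 3) → 0 H
  atom 9: aromatic c, 3 neighbours → 0 H
  atom 10: C, bond orders sum to 4 (valence 4) → 0 H
  atom 11: O, bond orders sum to 2 (valence 2) → 0 H
  atom 12: O, bond orders sum to 2 (valence 2) → 0 H
  atom 13: C, bond orders sum to 1 (valence 4) → 3 H
  atom 14: aromatic c, 3 neighbours → 0 H
  atom 15: C, bond orders sum to 2 (valence 4) → 2 H
  atom 16: C, bond orders sum to 1 (valence 4) → 3 H
  atom 17: aromatic c, 3 neighbours → 0 H
  atom 18: I (halogen, monovalent) → 0 H
  atom 19: aromatic n, 2 neighbours → 0 H
Totals → C:12, H:11, I:1, N:2, O:4.

C12H11IN2O4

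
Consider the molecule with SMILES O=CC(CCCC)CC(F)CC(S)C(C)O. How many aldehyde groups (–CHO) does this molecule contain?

1

The aldehyde motif appears at heavy-atom position 2 in the SMILES.
Other groups present: 1 hydroxyl, 1 thiol.
Aldehyde count: 1.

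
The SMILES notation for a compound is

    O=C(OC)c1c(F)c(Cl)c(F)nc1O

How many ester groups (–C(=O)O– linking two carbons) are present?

The ester motif appears at heavy-atom position 2 in the SMILES.
Other groups present: 1 hydroxyl.
Ester count: 1.

1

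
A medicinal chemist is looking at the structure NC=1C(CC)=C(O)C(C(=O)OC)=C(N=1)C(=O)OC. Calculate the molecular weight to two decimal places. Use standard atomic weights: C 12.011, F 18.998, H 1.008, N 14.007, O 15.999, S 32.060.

First, the molecular formula is C11H14N2O5 (counting implicit H from valence).
  C: 11 × 12.011 = 132.121
  H: 14 × 1.008 = 14.112
  N: 2 × 14.007 = 28.014
  O: 5 × 15.999 = 79.995
Sum: 11×12.011 + 14×1.008 + 2×14.007 + 5×15.999 = 254.242 → 254.24 g/mol.

254.24 g/mol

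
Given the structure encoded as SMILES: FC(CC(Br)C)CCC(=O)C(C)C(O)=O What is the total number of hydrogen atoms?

Walk through each heavy atom and fill implicit hydrogens from standard valence (C 4, N 3, O 2, S 2, halogen 1):
  atom 1: F (halogen, monovalent) → 0 H
  atom 2: C, bond orders sum to 3 (valence 4) → 1 H
  atom 3: C, bond orders sum to 2 (valence 4) → 2 H
  atom 4: C, bond orders sum to 3 (valence 4) → 1 H
  atom 5: Br (halogen, monovalent) → 0 H
  atom 6: C, bond orders sum to 1 (valence 4) → 3 H
  atom 7: C, bond orders sum to 2 (valence 4) → 2 H
  atom 8: C, bond orders sum to 2 (valence 4) → 2 H
  atom 9: C, bond orders sum to 4 (valence 4) → 0 H
  atom 10: O, bond orders sum to 2 (valence 2) → 0 H
  atom 11: C, bond orders sum to 3 (valence 4) → 1 H
  atom 12: C, bond orders sum to 1 (valence 4) → 3 H
  atom 13: C, bond orders sum to 4 (valence 4) → 0 H
  atom 14: O, bond orders sum to 1 (valence 2) → 1 H
  atom 15: O, bond orders sum to 2 (valence 2) → 0 H
Total hydrogens: 16.

16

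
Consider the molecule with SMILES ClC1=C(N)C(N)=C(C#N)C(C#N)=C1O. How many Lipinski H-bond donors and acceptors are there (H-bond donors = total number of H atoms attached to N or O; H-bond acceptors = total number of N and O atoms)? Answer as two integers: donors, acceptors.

5, 5

Donors: find every N or O and count the H atoms it carries.
  atom 4 (N): bond orders sum to 1 → 2 H
  atom 6 (N): bond orders sum to 1 → 2 H
  atom 9 (N): bond orders sum to 3 → 0 H
  atom 12 (N): bond orders sum to 3 → 0 H
  atom 14 (O): bond orders sum to 1 → 1 H
Lipinski HBD = 5.
Acceptors: N atoms = 4, O atoms = 1 → HBA = 5.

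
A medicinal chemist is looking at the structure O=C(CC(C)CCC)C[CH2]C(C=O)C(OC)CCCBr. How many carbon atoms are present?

Count every carbon token in the SMILES (each C, including those in ring-closure positions and inside branches).
Carbon count: 16.

16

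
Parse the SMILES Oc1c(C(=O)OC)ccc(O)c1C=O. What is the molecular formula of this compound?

Walk through each heavy atom and fill implicit hydrogens from standard valence (C 4, N 3, O 2, S 2, halogen 1); for lowercase aromatic atoms, an aromatic c carries 1 H when it has two neighbours and 0 H with three, and aromatic n carries 0 H:
  atom 1: O, bond orders sum to 1 (valence 2) → 1 H
  atom 2: aromatic c, 3 neighbours → 0 H
  atom 3: aromatic c, 3 neighbours → 0 H
  atom 4: C, bond orders sum to 4 (valence 4) → 0 H
  atom 5: O, bond orders sum to 2 (valence 2) → 0 H
  atom 6: O, bond orders sum to 2 (valence 2) → 0 H
  atom 7: C, bond orders sum to 1 (valence 4) → 3 H
  atom 8: aromatic c, 2 neighbours → 1 H
  atom 9: aromatic c, 2 neighbours → 1 H
  atom 10: aromatic c, 3 neighbours → 0 H
  atom 11: O, bond orders sum to 1 (valence 2) → 1 H
  atom 12: aromatic c, 3 neighbours → 0 H
  atom 13: C, bond orders sum to 3 (valence 4) → 1 H
  atom 14: O, bond orders sum to 2 (valence 2) → 0 H
Totals → C:9, H:8, O:5.

C9H8O5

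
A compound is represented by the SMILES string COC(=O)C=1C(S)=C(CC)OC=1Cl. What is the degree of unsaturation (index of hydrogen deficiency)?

4

Degree of unsaturation = (number of rings) + (number of π bonds).
Ring closures in the SMILES: 1.
π bonds: 3 double bonds (each 1 DoU) → 3 DoU from unsaturation.
Total DoU = 1 + 3 = 4.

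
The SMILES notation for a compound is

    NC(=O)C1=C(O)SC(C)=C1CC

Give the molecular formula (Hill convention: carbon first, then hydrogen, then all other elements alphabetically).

C8H11NO2S

Walk through each heavy atom and fill implicit hydrogens from standard valence (C 4, N 3, O 2, S 2, halogen 1):
  atom 1: N, bond orders sum to 1 (valence 3) → 2 H
  atom 2: C, bond orders sum to 4 (valence 4) → 0 H
  atom 3: O, bond orders sum to 2 (valence 2) → 0 H
  atom 4: C, bond orders sum to 4 (valence 4) → 0 H
  atom 5: C, bond orders sum to 4 (valence 4) → 0 H
  atom 6: O, bond orders sum to 1 (valence 2) → 1 H
  atom 7: S, bond orders sum to 2 (valence 2) → 0 H
  atom 8: C, bond orders sum to 4 (valence 4) → 0 H
  atom 9: C, bond orders sum to 1 (valence 4) → 3 H
  atom 10: C, bond orders sum to 4 (valence 4) → 0 H
  atom 11: C, bond orders sum to 2 (valence 4) → 2 H
  atom 12: C, bond orders sum to 1 (valence 4) → 3 H
Totals → C:8, H:11, N:1, O:2, S:1.
In Hill order: C8H11NO2S.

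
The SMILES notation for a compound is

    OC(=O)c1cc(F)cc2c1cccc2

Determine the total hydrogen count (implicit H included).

7

Walk through each heavy atom and fill implicit hydrogens from standard valence (C 4, N 3, O 2, S 2, halogen 1); for lowercase aromatic atoms, an aromatic c carries 1 H when it has two neighbours and 0 H with three, and aromatic n carries 0 H:
  atom 1: O, bond orders sum to 1 (valence 2) → 1 H
  atom 2: C, bond orders sum to 4 (valence 4) → 0 H
  atom 3: O, bond orders sum to 2 (valence 2) → 0 H
  atom 4: aromatic c, 3 neighbours → 0 H
  atom 5: aromatic c, 2 neighbours → 1 H
  atom 6: aromatic c, 3 neighbours → 0 H
  atom 7: F (halogen, monovalent) → 0 H
  atom 8: aromatic c, 2 neighbours → 1 H
  atom 9: aromatic c, 3 neighbours → 0 H
  atom 10: aromatic c, 3 neighbours → 0 H
  atom 11: aromatic c, 2 neighbours → 1 H
  atom 12: aromatic c, 2 neighbours → 1 H
  atom 13: aromatic c, 2 neighbours → 1 H
  atom 14: aromatic c, 2 neighbours → 1 H
Total hydrogens: 7.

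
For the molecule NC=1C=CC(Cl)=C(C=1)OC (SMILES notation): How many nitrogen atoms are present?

Scan the SMILES for N atoms (remember two-letter symbols like Cl and Br are single atoms).
Nitrogen count: 1.

1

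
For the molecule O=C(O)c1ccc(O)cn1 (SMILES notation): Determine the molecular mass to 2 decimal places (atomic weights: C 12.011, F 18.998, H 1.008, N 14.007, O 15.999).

139.11 g/mol

First, the molecular formula is C6H5NO3 (counting implicit H from valence).
  C: 6 × 12.011 = 72.066
  H: 5 × 1.008 = 5.040
  N: 1 × 14.007 = 14.007
  O: 3 × 15.999 = 47.997
Sum: 6×12.011 + 5×1.008 + 1×14.007 + 3×15.999 = 139.110 → 139.11 g/mol.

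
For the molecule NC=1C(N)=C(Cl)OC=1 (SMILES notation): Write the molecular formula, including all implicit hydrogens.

Walk through each heavy atom and fill implicit hydrogens from standard valence (C 4, N 3, O 2, S 2, halogen 1):
  atom 1: N, bond orders sum to 1 (valence 3) → 2 H
  atom 2: C, bond orders sum to 4 (valence 4) → 0 H
  atom 3: C, bond orders sum to 4 (valence 4) → 0 H
  atom 4: N, bond orders sum to 1 (valence 3) → 2 H
  atom 5: C, bond orders sum to 4 (valence 4) → 0 H
  atom 6: Cl (halogen, monovalent) → 0 H
  atom 7: O, bond orders sum to 2 (valence 2) → 0 H
  atom 8: C, bond orders sum to 3 (valence 4) → 1 H
Totals → C:4, H:5, Cl:1, N:2, O:1.
In Hill order: C4H5ClN2O.

C4H5ClN2O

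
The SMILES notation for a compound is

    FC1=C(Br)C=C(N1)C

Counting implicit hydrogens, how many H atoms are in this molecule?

Walk through each heavy atom and fill implicit hydrogens from standard valence (C 4, N 3, O 2, S 2, halogen 1):
  atom 1: F (halogen, monovalent) → 0 H
  atom 2: C, bond orders sum to 4 (valence 4) → 0 H
  atom 3: C, bond orders sum to 4 (valence 4) → 0 H
  atom 4: Br (halogen, monovalent) → 0 H
  atom 5: C, bond orders sum to 3 (valence 4) → 1 H
  atom 6: C, bond orders sum to 4 (valence 4) → 0 H
  atom 7: N, bond orders sum to 2 (valence 3) → 1 H
  atom 8: C, bond orders sum to 1 (valence 4) → 3 H
Total hydrogens: 5.

5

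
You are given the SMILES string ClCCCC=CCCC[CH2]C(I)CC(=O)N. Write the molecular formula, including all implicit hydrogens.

Walk through each heavy atom and fill implicit hydrogens from standard valence (C 4, N 3, O 2, S 2, halogen 1):
  atom 1: Cl (halogen, monovalent) → 0 H
  atom 2: C, bond orders sum to 2 (valence 4) → 2 H
  atom 3: C, bond orders sum to 2 (valence 4) → 2 H
  atom 4: C, bond orders sum to 2 (valence 4) → 2 H
  atom 5: C, bond orders sum to 3 (valence 4) → 1 H
  atom 6: C, bond orders sum to 3 (valence 4) → 1 H
  atom 7: C, bond orders sum to 2 (valence 4) → 2 H
  atom 8: C, bond orders sum to 2 (valence 4) → 2 H
  atom 9: C, bond orders sum to 2 (valence 4) → 2 H
  atom 10: C with explicit H count 2
  atom 11: C, bond orders sum to 3 (valence 4) → 1 H
  atom 12: I (halogen, monovalent) → 0 H
  atom 13: C, bond orders sum to 2 (valence 4) → 2 H
  atom 14: C, bond orders sum to 4 (valence 4) → 0 H
  atom 15: O, bond orders sum to 2 (valence 2) → 0 H
  atom 16: N, bond orders sum to 1 (valence 3) → 2 H
Totals → C:12, H:21, Cl:1, I:1, N:1, O:1.
In Hill order: C12H21ClINO.

C12H21ClINO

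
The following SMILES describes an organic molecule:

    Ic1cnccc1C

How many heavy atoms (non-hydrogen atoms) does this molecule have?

8

Every atom symbol written in the SMILES (organic subset) is one heavy atom; implicit H are not written.
Heavy atoms by element → C:6, I:1, N:1.
Total: 8.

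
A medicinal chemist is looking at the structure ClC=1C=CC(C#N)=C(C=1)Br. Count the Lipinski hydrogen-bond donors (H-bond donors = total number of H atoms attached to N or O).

Donors: find every N or O and count the H atoms it carries.
  atom 7 (N): bond orders sum to 3 → 0 H
Lipinski HBD = 0.

0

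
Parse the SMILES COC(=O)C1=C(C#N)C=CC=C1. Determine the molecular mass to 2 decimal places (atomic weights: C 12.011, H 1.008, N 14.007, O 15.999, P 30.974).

First, the molecular formula is C9H7NO2 (counting implicit H from valence).
  C: 9 × 12.011 = 108.099
  H: 7 × 1.008 = 7.056
  N: 1 × 14.007 = 14.007
  O: 2 × 15.999 = 31.998
Sum: 9×12.011 + 7×1.008 + 1×14.007 + 2×15.999 = 161.160 → 161.16 g/mol.

161.16 g/mol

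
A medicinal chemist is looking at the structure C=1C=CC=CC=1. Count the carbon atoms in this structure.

6

Count every carbon token in the SMILES (each C, including those in ring-closure positions and inside branches).
Carbon count: 6.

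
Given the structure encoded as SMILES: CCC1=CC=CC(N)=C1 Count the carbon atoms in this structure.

8

Count every carbon token in the SMILES (each C, including those in ring-closure positions and inside branches).
Carbon count: 8.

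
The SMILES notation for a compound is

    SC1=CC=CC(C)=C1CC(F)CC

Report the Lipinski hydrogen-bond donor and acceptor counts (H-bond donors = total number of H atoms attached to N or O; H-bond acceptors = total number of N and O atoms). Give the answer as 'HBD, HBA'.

0, 0

Donors: find every N or O and count the H atoms it carries.
  (no N or O atoms present)
Lipinski HBD = 0.
Acceptors: N atoms = 0, O atoms = 0 → HBA = 0.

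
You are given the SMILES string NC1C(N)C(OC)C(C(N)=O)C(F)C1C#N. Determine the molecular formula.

C9H15FN4O2

Walk through each heavy atom and fill implicit hydrogens from standard valence (C 4, N 3, O 2, S 2, halogen 1):
  atom 1: N, bond orders sum to 1 (valence 3) → 2 H
  atom 2: C, bond orders sum to 3 (valence 4) → 1 H
  atom 3: C, bond orders sum to 3 (valence 4) → 1 H
  atom 4: N, bond orders sum to 1 (valence 3) → 2 H
  atom 5: C, bond orders sum to 3 (valence 4) → 1 H
  atom 6: O, bond orders sum to 2 (valence 2) → 0 H
  atom 7: C, bond orders sum to 1 (valence 4) → 3 H
  atom 8: C, bond orders sum to 3 (valence 4) → 1 H
  atom 9: C, bond orders sum to 4 (valence 4) → 0 H
  atom 10: N, bond orders sum to 1 (valence 3) → 2 H
  atom 11: O, bond orders sum to 2 (valence 2) → 0 H
  atom 12: C, bond orders sum to 3 (valence 4) → 1 H
  atom 13: F (halogen, monovalent) → 0 H
  atom 14: C, bond orders sum to 3 (valence 4) → 1 H
  atom 15: C, bond orders sum to 4 (valence 4) → 0 H
  atom 16: N, bond orders sum to 3 (valence 3) → 0 H
Totals → C:9, H:15, F:1, N:4, O:2.
In Hill order: C9H15FN4O2.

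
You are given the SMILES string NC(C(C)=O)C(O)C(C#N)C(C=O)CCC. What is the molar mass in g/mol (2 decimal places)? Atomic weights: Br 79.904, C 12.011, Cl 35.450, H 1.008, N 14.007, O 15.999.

226.28 g/mol

First, the molecular formula is C11H18N2O3 (counting implicit H from valence).
  C: 11 × 12.011 = 132.121
  H: 18 × 1.008 = 18.144
  N: 2 × 14.007 = 28.014
  O: 3 × 15.999 = 47.997
Sum: 11×12.011 + 18×1.008 + 2×14.007 + 3×15.999 = 226.276 → 226.28 g/mol.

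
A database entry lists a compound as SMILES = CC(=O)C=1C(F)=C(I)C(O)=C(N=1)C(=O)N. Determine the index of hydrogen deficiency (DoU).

6

Degree of unsaturation = (number of rings) + (number of π bonds).
Ring closures in the SMILES: 1.
π bonds: 5 double bonds (each 1 DoU) → 5 DoU from unsaturation.
Total DoU = 1 + 5 = 6.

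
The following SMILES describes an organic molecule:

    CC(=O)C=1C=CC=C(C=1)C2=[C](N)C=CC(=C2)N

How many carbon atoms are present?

14

Count every carbon token in the SMILES (each C, including those in ring-closure positions and inside branches).
Carbon count: 14.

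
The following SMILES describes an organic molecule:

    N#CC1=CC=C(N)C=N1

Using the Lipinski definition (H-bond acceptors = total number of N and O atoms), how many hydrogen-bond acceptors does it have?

3

N atoms: 3; O atoms: 0.
Lipinski HBA = 3 + 0 = 3.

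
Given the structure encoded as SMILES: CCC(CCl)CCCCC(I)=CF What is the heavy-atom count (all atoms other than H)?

Every atom symbol written in the SMILES (organic subset) is one heavy atom; implicit H are not written.
Heavy atoms by element → C:10, Cl:1, F:1, I:1.
Total: 13.

13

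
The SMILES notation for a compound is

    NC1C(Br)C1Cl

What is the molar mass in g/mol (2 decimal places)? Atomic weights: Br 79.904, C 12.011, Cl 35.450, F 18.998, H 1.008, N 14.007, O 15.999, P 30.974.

170.43 g/mol

First, the molecular formula is C3H5BrClN (counting implicit H from valence).
  Br: 1 × 79.904 = 79.904
  C: 3 × 12.011 = 36.033
  Cl: 1 × 35.450 = 35.450
  H: 5 × 1.008 = 5.040
  N: 1 × 14.007 = 14.007
Sum: 1×79.904 + 3×12.011 + 1×35.450 + 5×1.008 + 1×14.007 = 170.434 → 170.43 g/mol.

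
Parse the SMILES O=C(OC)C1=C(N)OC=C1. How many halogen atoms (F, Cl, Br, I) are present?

0

Scan the SMILES for the halogen motif — none present.
Groups that are present: 1 ester, 1 primary amine.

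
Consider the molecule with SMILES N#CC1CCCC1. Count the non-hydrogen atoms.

Every atom symbol written in the SMILES (organic subset) is one heavy atom; implicit H are not written.
Heavy atoms by element → C:6, N:1.
Total: 7.

7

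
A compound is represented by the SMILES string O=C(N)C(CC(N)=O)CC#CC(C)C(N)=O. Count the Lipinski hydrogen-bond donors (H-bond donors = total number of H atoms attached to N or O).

6

Donors: find every N or O and count the H atoms it carries.
  atom 1 (O): bond orders sum to 2 → 0 H
  atom 3 (N): bond orders sum to 1 → 2 H
  atom 7 (N): bond orders sum to 1 → 2 H
  atom 8 (O): bond orders sum to 2 → 0 H
  atom 15 (N): bond orders sum to 1 → 2 H
  atom 16 (O): bond orders sum to 2 → 0 H
Lipinski HBD = 6.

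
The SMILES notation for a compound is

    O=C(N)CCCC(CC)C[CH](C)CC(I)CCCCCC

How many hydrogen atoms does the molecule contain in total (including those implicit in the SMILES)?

Walk through each heavy atom and fill implicit hydrogens from standard valence (C 4, N 3, O 2, S 2, halogen 1):
  atom 1: O, bond orders sum to 2 (valence 2) → 0 H
  atom 2: C, bond orders sum to 4 (valence 4) → 0 H
  atom 3: N, bond orders sum to 1 (valence 3) → 2 H
  atom 4: C, bond orders sum to 2 (valence 4) → 2 H
  atom 5: C, bond orders sum to 2 (valence 4) → 2 H
  atom 6: C, bond orders sum to 2 (valence 4) → 2 H
  atom 7: C, bond orders sum to 3 (valence 4) → 1 H
  atom 8: C, bond orders sum to 2 (valence 4) → 2 H
  atom 9: C, bond orders sum to 1 (valence 4) → 3 H
  atom 10: C, bond orders sum to 2 (valence 4) → 2 H
  atom 11: C with explicit H count 1
  atom 12: C, bond orders sum to 1 (valence 4) → 3 H
  atom 13: C, bond orders sum to 2 (valence 4) → 2 H
  atom 14: C, bond orders sum to 3 (valence 4) → 1 H
  atom 15: I (halogen, monovalent) → 0 H
  atom 16: C, bond orders sum to 2 (valence 4) → 2 H
  atom 17: C, bond orders sum to 2 (valence 4) → 2 H
  atom 18: C, bond orders sum to 2 (valence 4) → 2 H
  atom 19: C, bond orders sum to 2 (valence 4) → 2 H
  atom 20: C, bond orders sum to 2 (valence 4) → 2 H
  atom 21: C, bond orders sum to 1 (valence 4) → 3 H
Total hydrogens: 36.

36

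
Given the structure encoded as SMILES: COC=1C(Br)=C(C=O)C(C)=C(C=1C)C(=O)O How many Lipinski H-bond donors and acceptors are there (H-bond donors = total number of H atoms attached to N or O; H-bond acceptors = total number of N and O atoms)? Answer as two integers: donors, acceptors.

Donors: find every N or O and count the H atoms it carries.
  atom 2 (O): bond orders sum to 2 → 0 H
  atom 8 (O): bond orders sum to 2 → 0 H
  atom 15 (O): bond orders sum to 2 → 0 H
  atom 16 (O): bond orders sum to 1 → 1 H
Lipinski HBD = 1.
Acceptors: N atoms = 0, O atoms = 4 → HBA = 4.

1, 4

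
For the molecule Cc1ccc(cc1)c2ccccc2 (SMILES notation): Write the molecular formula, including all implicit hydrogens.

Walk through each heavy atom and fill implicit hydrogens from standard valence (C 4, N 3, O 2, S 2, halogen 1); for lowercase aromatic atoms, an aromatic c carries 1 H when it has two neighbours and 0 H with three, and aromatic n carries 0 H:
  atom 1: C, bond orders sum to 1 (valence 4) → 3 H
  atom 2: aromatic c, 3 neighbours → 0 H
  atom 3: aromatic c, 2 neighbours → 1 H
  atom 4: aromatic c, 2 neighbours → 1 H
  atom 5: aromatic c, 3 neighbours → 0 H
  atom 6: aromatic c, 2 neighbours → 1 H
  atom 7: aromatic c, 2 neighbours → 1 H
  atom 8: aromatic c, 3 neighbours → 0 H
  atom 9: aromatic c, 2 neighbours → 1 H
  atom 10: aromatic c, 2 neighbours → 1 H
  atom 11: aromatic c, 2 neighbours → 1 H
  atom 12: aromatic c, 2 neighbours → 1 H
  atom 13: aromatic c, 2 neighbours → 1 H
Totals → C:13, H:12.
In Hill order: C13H12.

C13H12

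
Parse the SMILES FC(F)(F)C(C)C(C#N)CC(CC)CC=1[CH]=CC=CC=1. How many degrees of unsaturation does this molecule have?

Degree of unsaturation = (number of rings) + (number of π bonds).
Ring closures in the SMILES: 1.
π bonds: 3 double bonds (each 1 DoU), 1 triple bond (each 2 DoU) → 5 DoU from unsaturation.
Total DoU = 1 + 5 = 6.

6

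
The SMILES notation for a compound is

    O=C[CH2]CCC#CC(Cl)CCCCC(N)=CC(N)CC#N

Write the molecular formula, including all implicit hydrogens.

Walk through each heavy atom and fill implicit hydrogens from standard valence (C 4, N 3, O 2, S 2, halogen 1):
  atom 1: O, bond orders sum to 2 (valence 2) → 0 H
  atom 2: C, bond orders sum to 3 (valence 4) → 1 H
  atom 3: C with explicit H count 2
  atom 4: C, bond orders sum to 2 (valence 4) → 2 H
  atom 5: C, bond orders sum to 2 (valence 4) → 2 H
  atom 6: C, bond orders sum to 4 (valence 4) → 0 H
  atom 7: C, bond orders sum to 4 (valence 4) → 0 H
  atom 8: C, bond orders sum to 3 (valence 4) → 1 H
  atom 9: Cl (halogen, monovalent) → 0 H
  atom 10: C, bond orders sum to 2 (valence 4) → 2 H
  atom 11: C, bond orders sum to 2 (valence 4) → 2 H
  atom 12: C, bond orders sum to 2 (valence 4) → 2 H
  atom 13: C, bond orders sum to 2 (valence 4) → 2 H
  atom 14: C, bond orders sum to 4 (valence 4) → 0 H
  atom 15: N, bond orders sum to 1 (valence 3) → 2 H
  atom 16: C, bond orders sum to 3 (valence 4) → 1 H
  atom 17: C, bond orders sum to 3 (valence 4) → 1 H
  atom 18: N, bond orders sum to 1 (valence 3) → 2 H
  atom 19: C, bond orders sum to 2 (valence 4) → 2 H
  atom 20: C, bond orders sum to 4 (valence 4) → 0 H
  atom 21: N, bond orders sum to 3 (valence 3) → 0 H
Totals → C:16, H:24, Cl:1, N:3, O:1.
In Hill order: C16H24ClN3O.

C16H24ClN3O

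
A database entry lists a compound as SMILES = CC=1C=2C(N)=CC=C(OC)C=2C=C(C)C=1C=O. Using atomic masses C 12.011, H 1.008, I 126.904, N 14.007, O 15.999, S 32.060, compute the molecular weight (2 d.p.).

229.28 g/mol

First, the molecular formula is C14H15NO2 (counting implicit H from valence).
  C: 14 × 12.011 = 168.154
  H: 15 × 1.008 = 15.120
  N: 1 × 14.007 = 14.007
  O: 2 × 15.999 = 31.998
Sum: 14×12.011 + 15×1.008 + 1×14.007 + 2×15.999 = 229.279 → 229.28 g/mol.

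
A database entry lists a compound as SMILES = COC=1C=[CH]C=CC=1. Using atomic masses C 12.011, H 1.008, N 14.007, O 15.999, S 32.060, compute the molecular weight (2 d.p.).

First, the molecular formula is C7H8O (counting implicit H from valence).
  C: 7 × 12.011 = 84.077
  H: 8 × 1.008 = 8.064
  O: 1 × 15.999 = 15.999
Sum: 7×12.011 + 8×1.008 + 1×15.999 = 108.140 → 108.14 g/mol.

108.14 g/mol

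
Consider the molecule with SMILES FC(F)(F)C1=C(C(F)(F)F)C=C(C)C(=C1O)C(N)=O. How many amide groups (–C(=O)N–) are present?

The amide motif appears at heavy-atom position 17 in the SMILES.
Other groups present: 1 hydroxyl.
Amide count: 1.

1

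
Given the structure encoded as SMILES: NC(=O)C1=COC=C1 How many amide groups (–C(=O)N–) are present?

The amide motif appears at heavy-atom position 2 in the SMILES.
Amide count: 1.

1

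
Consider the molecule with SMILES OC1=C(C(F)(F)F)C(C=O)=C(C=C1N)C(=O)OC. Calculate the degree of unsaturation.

Degree of unsaturation = (number of rings) + (number of π bonds).
Ring closures in the SMILES: 1.
π bonds: 5 double bonds (each 1 DoU) → 5 DoU from unsaturation.
Total DoU = 1 + 5 = 6.

6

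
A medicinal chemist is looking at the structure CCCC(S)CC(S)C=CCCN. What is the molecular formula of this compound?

C10H21NS2

Walk through each heavy atom and fill implicit hydrogens from standard valence (C 4, N 3, O 2, S 2, halogen 1):
  atom 1: C, bond orders sum to 1 (valence 4) → 3 H
  atom 2: C, bond orders sum to 2 (valence 4) → 2 H
  atom 3: C, bond orders sum to 2 (valence 4) → 2 H
  atom 4: C, bond orders sum to 3 (valence 4) → 1 H
  atom 5: S, bond orders sum to 1 (valence 2) → 1 H
  atom 6: C, bond orders sum to 2 (valence 4) → 2 H
  atom 7: C, bond orders sum to 3 (valence 4) → 1 H
  atom 8: S, bond orders sum to 1 (valence 2) → 1 H
  atom 9: C, bond orders sum to 3 (valence 4) → 1 H
  atom 10: C, bond orders sum to 3 (valence 4) → 1 H
  atom 11: C, bond orders sum to 2 (valence 4) → 2 H
  atom 12: C, bond orders sum to 2 (valence 4) → 2 H
  atom 13: N, bond orders sum to 1 (valence 3) → 2 H
Totals → C:10, H:21, N:1, S:2.
In Hill order: C10H21NS2.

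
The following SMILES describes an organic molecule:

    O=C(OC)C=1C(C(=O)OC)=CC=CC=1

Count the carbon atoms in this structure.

10

Count every carbon token in the SMILES (each C, including those in ring-closure positions and inside branches).
Carbon count: 10.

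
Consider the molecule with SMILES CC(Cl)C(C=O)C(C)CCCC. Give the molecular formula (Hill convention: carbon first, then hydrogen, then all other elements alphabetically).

C10H19ClO

Walk through each heavy atom and fill implicit hydrogens from standard valence (C 4, N 3, O 2, S 2, halogen 1):
  atom 1: C, bond orders sum to 1 (valence 4) → 3 H
  atom 2: C, bond orders sum to 3 (valence 4) → 1 H
  atom 3: Cl (halogen, monovalent) → 0 H
  atom 4: C, bond orders sum to 3 (valence 4) → 1 H
  atom 5: C, bond orders sum to 3 (valence 4) → 1 H
  atom 6: O, bond orders sum to 2 (valence 2) → 0 H
  atom 7: C, bond orders sum to 3 (valence 4) → 1 H
  atom 8: C, bond orders sum to 1 (valence 4) → 3 H
  atom 9: C, bond orders sum to 2 (valence 4) → 2 H
  atom 10: C, bond orders sum to 2 (valence 4) → 2 H
  atom 11: C, bond orders sum to 2 (valence 4) → 2 H
  atom 12: C, bond orders sum to 1 (valence 4) → 3 H
Totals → C:10, H:19, Cl:1, O:1.
In Hill order: C10H19ClO.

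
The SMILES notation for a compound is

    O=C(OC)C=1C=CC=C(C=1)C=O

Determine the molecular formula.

C9H8O3

Walk through each heavy atom and fill implicit hydrogens from standard valence (C 4, N 3, O 2, S 2, halogen 1):
  atom 1: O, bond orders sum to 2 (valence 2) → 0 H
  atom 2: C, bond orders sum to 4 (valence 4) → 0 H
  atom 3: O, bond orders sum to 2 (valence 2) → 0 H
  atom 4: C, bond orders sum to 1 (valence 4) → 3 H
  atom 5: C, bond orders sum to 4 (valence 4) → 0 H
  atom 6: C, bond orders sum to 3 (valence 4) → 1 H
  atom 7: C, bond orders sum to 3 (valence 4) → 1 H
  atom 8: C, bond orders sum to 3 (valence 4) → 1 H
  atom 9: C, bond orders sum to 4 (valence 4) → 0 H
  atom 10: C, bond orders sum to 3 (valence 4) → 1 H
  atom 11: C, bond orders sum to 3 (valence 4) → 1 H
  atom 12: O, bond orders sum to 2 (valence 2) → 0 H
Totals → C:9, H:8, O:3.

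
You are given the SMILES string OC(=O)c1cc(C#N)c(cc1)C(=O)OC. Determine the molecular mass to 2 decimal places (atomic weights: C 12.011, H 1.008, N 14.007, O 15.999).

205.17 g/mol

First, the molecular formula is C10H7NO4 (counting implicit H from valence).
  C: 10 × 12.011 = 120.110
  H: 7 × 1.008 = 7.056
  N: 1 × 14.007 = 14.007
  O: 4 × 15.999 = 63.996
Sum: 10×12.011 + 7×1.008 + 1×14.007 + 4×15.999 = 205.169 → 205.17 g/mol.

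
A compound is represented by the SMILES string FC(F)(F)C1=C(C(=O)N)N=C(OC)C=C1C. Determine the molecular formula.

C9H9F3N2O2

Walk through each heavy atom and fill implicit hydrogens from standard valence (C 4, N 3, O 2, S 2, halogen 1):
  atom 1: F (halogen, monovalent) → 0 H
  atom 2: C, bond orders sum to 4 (valence 4) → 0 H
  atom 3: F (halogen, monovalent) → 0 H
  atom 4: F (halogen, monovalent) → 0 H
  atom 5: C, bond orders sum to 4 (valence 4) → 0 H
  atom 6: C, bond orders sum to 4 (valence 4) → 0 H
  atom 7: C, bond orders sum to 4 (valence 4) → 0 H
  atom 8: O, bond orders sum to 2 (valence 2) → 0 H
  atom 9: N, bond orders sum to 1 (valence 3) → 2 H
  atom 10: N, bond orders sum to 3 (valence 3) → 0 H
  atom 11: C, bond orders sum to 4 (valence 4) → 0 H
  atom 12: O, bond orders sum to 2 (valence 2) → 0 H
  atom 13: C, bond orders sum to 1 (valence 4) → 3 H
  atom 14: C, bond orders sum to 3 (valence 4) → 1 H
  atom 15: C, bond orders sum to 4 (valence 4) → 0 H
  atom 16: C, bond orders sum to 1 (valence 4) → 3 H
Totals → C:9, H:9, F:3, N:2, O:2.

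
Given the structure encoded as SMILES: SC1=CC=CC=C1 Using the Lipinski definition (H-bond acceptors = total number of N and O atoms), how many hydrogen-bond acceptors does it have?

N atoms: 0; O atoms: 0.
Lipinski HBA = 0 + 0 = 0.

0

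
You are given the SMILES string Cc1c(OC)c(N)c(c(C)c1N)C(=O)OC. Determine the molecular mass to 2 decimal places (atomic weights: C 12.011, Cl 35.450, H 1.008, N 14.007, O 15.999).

224.26 g/mol

First, the molecular formula is C11H16N2O3 (counting implicit H from valence).
  C: 11 × 12.011 = 132.121
  H: 16 × 1.008 = 16.128
  N: 2 × 14.007 = 28.014
  O: 3 × 15.999 = 47.997
Sum: 11×12.011 + 16×1.008 + 2×14.007 + 3×15.999 = 224.260 → 224.26 g/mol.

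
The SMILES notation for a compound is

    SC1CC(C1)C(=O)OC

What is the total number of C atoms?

Count every carbon token in the SMILES (each C, including those in ring-closure positions and inside branches).
Carbon count: 6.

6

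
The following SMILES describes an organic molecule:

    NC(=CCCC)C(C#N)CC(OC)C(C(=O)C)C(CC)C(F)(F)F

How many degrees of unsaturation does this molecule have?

4

Degree of unsaturation = (number of rings) + (number of π bonds).
Ring closures in the SMILES: 0.
π bonds: 2 double bonds (each 1 DoU), 1 triple bond (each 2 DoU) → 4 DoU from unsaturation.
Total DoU = 0 + 4 = 4.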